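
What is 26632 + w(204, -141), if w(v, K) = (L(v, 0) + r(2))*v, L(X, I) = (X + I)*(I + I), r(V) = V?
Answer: 27040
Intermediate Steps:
L(X, I) = 2*I*(I + X) (L(X, I) = (I + X)*(2*I) = 2*I*(I + X))
w(v, K) = 2*v (w(v, K) = (2*0*(0 + v) + 2)*v = (2*0*v + 2)*v = (0 + 2)*v = 2*v)
26632 + w(204, -141) = 26632 + 2*204 = 26632 + 408 = 27040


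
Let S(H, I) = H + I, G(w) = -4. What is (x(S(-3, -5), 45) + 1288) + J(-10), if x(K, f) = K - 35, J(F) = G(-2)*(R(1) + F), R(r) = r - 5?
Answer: 1301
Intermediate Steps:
R(r) = -5 + r
J(F) = 16 - 4*F (J(F) = -4*((-5 + 1) + F) = -4*(-4 + F) = 16 - 4*F)
x(K, f) = -35 + K
(x(S(-3, -5), 45) + 1288) + J(-10) = ((-35 + (-3 - 5)) + 1288) + (16 - 4*(-10)) = ((-35 - 8) + 1288) + (16 + 40) = (-43 + 1288) + 56 = 1245 + 56 = 1301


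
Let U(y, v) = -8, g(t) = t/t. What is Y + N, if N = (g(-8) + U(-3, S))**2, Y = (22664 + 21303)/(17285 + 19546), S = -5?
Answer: 1848686/36831 ≈ 50.194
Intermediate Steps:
g(t) = 1
Y = 43967/36831 ≈ 1.1938
N = 49 (N = (1 - 8)**2 = (-7)**2 = 49)
Y + N = 43967/36831 + 49 = 1848686/36831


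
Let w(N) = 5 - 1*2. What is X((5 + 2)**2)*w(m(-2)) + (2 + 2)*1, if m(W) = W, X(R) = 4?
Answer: 16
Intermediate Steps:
w(N) = 3 (w(N) = 5 - 2 = 3)
X((5 + 2)**2)*w(m(-2)) + (2 + 2)*1 = 4*3 + (2 + 2)*1 = 12 + 4*1 = 12 + 4 = 16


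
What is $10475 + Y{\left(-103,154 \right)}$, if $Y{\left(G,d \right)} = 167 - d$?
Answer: $10488$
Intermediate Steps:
$10475 + Y{\left(-103,154 \right)} = 10475 + \left(167 - 154\right) = 10475 + 13 = 10488$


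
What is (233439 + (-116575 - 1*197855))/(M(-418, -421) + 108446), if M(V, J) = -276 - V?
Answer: -26997/36196 ≈ -0.74586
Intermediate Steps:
(233439 + (-116575 - 1*197855))/(M(-418, -421) + 108446) = (233439 + (-116575 - 1*197855))/((-276 - 1*(-418)) + 108446) = (233439 + (-116575 - 197855))/((-276 + 418) + 108446) = (233439 - 314430)/(142 + 108446) = -80991/108588 = -80991*1/108588 = -26997/36196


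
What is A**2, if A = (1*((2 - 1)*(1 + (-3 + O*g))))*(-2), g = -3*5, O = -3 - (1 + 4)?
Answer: 55696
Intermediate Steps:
O = -8 (O = -3 - 1*5 = -3 - 5 = -8)
g = -15
A = -236 (A = (1*((2 - 1)*(1 + (-3 - 8*(-15)))))*(-2) = (1*(1*(1 + (-3 + 120))))*(-2) = (1*(1*(1 + 117)))*(-2) = (1*(1*118))*(-2) = (1*118)*(-2) = 118*(-2) = -236)
A**2 = (-236)**2 = 55696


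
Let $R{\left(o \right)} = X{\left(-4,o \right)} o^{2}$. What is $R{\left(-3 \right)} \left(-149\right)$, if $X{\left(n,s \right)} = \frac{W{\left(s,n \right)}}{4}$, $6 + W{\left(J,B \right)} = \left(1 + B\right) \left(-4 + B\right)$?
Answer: $- \frac{12069}{2} \approx -6034.5$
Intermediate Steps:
$W{\left(J,B \right)} = -6 + \left(1 + B\right) \left(-4 + B\right)$
$X{\left(n,s \right)} = - \frac{5}{2} - \frac{3 n}{4} + \frac{n^{2}}{4}$ ($X{\left(n,s \right)} = \frac{-10 + n^{2} - 3 n}{4} = \left(-10 + n^{2} - 3 n\right) \frac{1}{4} = - \frac{5}{2} - \frac{3 n}{4} + \frac{n^{2}}{4}$)
$R{\left(o \right)} = \frac{9 o^{2}}{2}$ ($R{\left(o \right)} = \left(- \frac{5}{2} - -3 + \frac{\left(-4\right)^{2}}{4}\right) o^{2} = \left(- \frac{5}{2} + 3 + \frac{1}{4} \cdot 16\right) o^{2} = \left(- \frac{5}{2} + 3 + 4\right) o^{2} = \frac{9 o^{2}}{2}$)
$R{\left(-3 \right)} \left(-149\right) = \frac{9 \left(-3\right)^{2}}{2} \left(-149\right) = \frac{9}{2} \cdot 9 \left(-149\right) = \frac{81}{2} \left(-149\right) = - \frac{12069}{2}$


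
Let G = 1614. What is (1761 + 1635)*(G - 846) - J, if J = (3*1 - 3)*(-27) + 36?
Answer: 2608092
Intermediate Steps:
J = 36 (J = (3 - 3)*(-27) + 36 = 0*(-27) + 36 = 0 + 36 = 36)
(1761 + 1635)*(G - 846) - J = (1761 + 1635)*(1614 - 846) - 1*36 = 3396*768 - 36 = 2608128 - 36 = 2608092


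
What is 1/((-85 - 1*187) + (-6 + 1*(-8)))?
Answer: -1/286 ≈ -0.0034965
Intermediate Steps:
1/((-85 - 1*187) + (-6 + 1*(-8))) = 1/((-85 - 187) + (-6 - 8)) = 1/(-272 - 14) = 1/(-286) = -1/286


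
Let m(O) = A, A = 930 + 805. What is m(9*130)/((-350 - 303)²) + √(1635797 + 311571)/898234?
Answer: 1735/426409 + √486842/449117 ≈ 0.0056224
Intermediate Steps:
A = 1735
m(O) = 1735
m(9*130)/((-350 - 303)²) + √(1635797 + 311571)/898234 = 1735/((-350 - 303)²) + √(1635797 + 311571)/898234 = 1735/((-653)²) + √1947368*(1/898234) = 1735/426409 + (2*√486842)*(1/898234) = 1735*(1/426409) + √486842/449117 = 1735/426409 + √486842/449117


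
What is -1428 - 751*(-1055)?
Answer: 790877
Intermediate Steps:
-1428 - 751*(-1055) = -1428 + 792305 = 790877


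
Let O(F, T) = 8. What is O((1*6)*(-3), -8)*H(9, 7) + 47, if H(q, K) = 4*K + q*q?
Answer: 919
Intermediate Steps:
H(q, K) = q² + 4*K (H(q, K) = 4*K + q² = q² + 4*K)
O((1*6)*(-3), -8)*H(9, 7) + 47 = 8*(9² + 4*7) + 47 = 8*(81 + 28) + 47 = 8*109 + 47 = 872 + 47 = 919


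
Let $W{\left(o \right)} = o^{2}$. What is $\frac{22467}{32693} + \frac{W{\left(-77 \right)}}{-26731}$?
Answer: $\frac{406728580}{873916583} \approx 0.46541$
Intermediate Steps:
$\frac{22467}{32693} + \frac{W{\left(-77 \right)}}{-26731} = \frac{22467}{32693} + \frac{\left(-77\right)^{2}}{-26731} = 22467 \cdot \frac{1}{32693} + 5929 \left(- \frac{1}{26731}\right) = \frac{22467}{32693} - \frac{5929}{26731} = \frac{406728580}{873916583}$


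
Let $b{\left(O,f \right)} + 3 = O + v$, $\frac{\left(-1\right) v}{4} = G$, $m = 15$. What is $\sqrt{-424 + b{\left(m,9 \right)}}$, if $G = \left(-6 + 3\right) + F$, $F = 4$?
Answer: $4 i \sqrt{26} \approx 20.396 i$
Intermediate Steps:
$G = 1$ ($G = \left(-6 + 3\right) + 4 = -3 + 4 = 1$)
$v = -4$ ($v = \left(-4\right) 1 = -4$)
$b{\left(O,f \right)} = -7 + O$ ($b{\left(O,f \right)} = -3 + \left(O - 4\right) = -3 + \left(-4 + O\right) = -7 + O$)
$\sqrt{-424 + b{\left(m,9 \right)}} = \sqrt{-424 + \left(-7 + 15\right)} = \sqrt{-424 + 8} = \sqrt{-416} = 4 i \sqrt{26}$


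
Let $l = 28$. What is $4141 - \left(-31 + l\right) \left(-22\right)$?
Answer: $4075$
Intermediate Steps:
$4141 - \left(-31 + l\right) \left(-22\right) = 4141 - \left(-31 + 28\right) \left(-22\right) = 4141 - \left(-3\right) \left(-22\right) = 4141 - 66 = 4075$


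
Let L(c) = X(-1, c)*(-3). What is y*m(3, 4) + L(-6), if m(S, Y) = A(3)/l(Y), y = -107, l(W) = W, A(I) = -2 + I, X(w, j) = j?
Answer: -35/4 ≈ -8.7500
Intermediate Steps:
L(c) = -3*c (L(c) = c*(-3) = -3*c)
m(S, Y) = 1/Y (m(S, Y) = (-2 + 3)/Y = 1/Y)
y*m(3, 4) + L(-6) = -107/4 - 3*(-6) = -107*¼ + 18 = -107/4 + 18 = -35/4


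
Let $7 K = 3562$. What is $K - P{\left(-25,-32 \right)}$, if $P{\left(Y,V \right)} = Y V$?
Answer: $- \frac{2038}{7} \approx -291.14$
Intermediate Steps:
$K = \frac{3562}{7}$ ($K = \frac{1}{7} \cdot 3562 = \frac{3562}{7} \approx 508.86$)
$P{\left(Y,V \right)} = V Y$
$K - P{\left(-25,-32 \right)} = \frac{3562}{7} - \left(-32\right) \left(-25\right) = \frac{3562}{7} - 800 = - \frac{2038}{7}$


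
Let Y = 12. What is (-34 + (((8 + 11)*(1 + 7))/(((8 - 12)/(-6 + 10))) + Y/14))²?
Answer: 1679616/49 ≈ 34278.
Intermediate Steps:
(-34 + (((8 + 11)*(1 + 7))/(((8 - 12)/(-6 + 10))) + Y/14))² = (-34 + (((8 + 11)*(1 + 7))/(((8 - 12)/(-6 + 10))) + 12/14))² = (-34 + ((19*8)/((-4/4)) + 12*(1/14)))² = (-34 + (152/((-4*¼)) + 6/7))² = (-34 + (152/(-1) + 6/7))² = (-34 + (152*(-1) + 6/7))² = (-34 + (-152 + 6/7))² = (-34 - 1058/7)² = (-1296/7)² = 1679616/49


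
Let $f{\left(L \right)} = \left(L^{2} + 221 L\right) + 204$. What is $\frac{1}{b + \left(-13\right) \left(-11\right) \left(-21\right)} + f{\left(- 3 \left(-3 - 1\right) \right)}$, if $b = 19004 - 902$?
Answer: $\frac{45297001}{15099} \approx 3000.0$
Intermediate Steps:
$b = 18102$
$f{\left(L \right)} = 204 + L^{2} + 221 L$
$\frac{1}{b + \left(-13\right) \left(-11\right) \left(-21\right)} + f{\left(- 3 \left(-3 - 1\right) \right)} = \frac{1}{18102 + \left(-13\right) \left(-11\right) \left(-21\right)} + \left(204 + \left(- 3 \left(-3 - 1\right)\right)^{2} + 221 \left(- 3 \left(-3 - 1\right)\right)\right) = \frac{1}{18102 + 143 \left(-21\right)} + \left(204 + \left(\left(-3\right) \left(-4\right)\right)^{2} + 221 \left(\left(-3\right) \left(-4\right)\right)\right) = \frac{1}{18102 - 3003} + \left(204 + 12^{2} + 221 \cdot 12\right) = \frac{1}{15099} + \left(204 + 144 + 2652\right) = \frac{1}{15099} + 3000 = \frac{45297001}{15099}$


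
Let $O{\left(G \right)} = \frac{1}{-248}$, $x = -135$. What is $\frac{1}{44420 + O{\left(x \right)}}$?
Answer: $\frac{248}{11016159} \approx 2.2512 \cdot 10^{-5}$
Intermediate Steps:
$O{\left(G \right)} = - \frac{1}{248}$
$\frac{1}{44420 + O{\left(x \right)}} = \frac{1}{44420 - \frac{1}{248}} = \frac{1}{\frac{11016159}{248}} = \frac{248}{11016159}$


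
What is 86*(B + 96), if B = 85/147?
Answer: 1220942/147 ≈ 8305.7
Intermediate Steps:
B = 85/147 (B = 85*(1/147) = 85/147 ≈ 0.57823)
86*(B + 96) = 86*(85/147 + 96) = 86*(14197/147) = 1220942/147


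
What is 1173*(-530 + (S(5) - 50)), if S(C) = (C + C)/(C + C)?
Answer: -679167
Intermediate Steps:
S(C) = 1 (S(C) = (2*C)/((2*C)) = (2*C)*(1/(2*C)) = 1)
1173*(-530 + (S(5) - 50)) = 1173*(-530 + (1 - 50)) = 1173*(-530 - 49) = 1173*(-579) = -679167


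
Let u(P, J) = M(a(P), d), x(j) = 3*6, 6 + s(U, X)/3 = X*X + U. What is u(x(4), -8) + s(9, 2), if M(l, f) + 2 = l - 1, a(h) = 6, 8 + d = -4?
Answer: 24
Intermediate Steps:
d = -12 (d = -8 - 4 = -12)
s(U, X) = -18 + 3*U + 3*X² (s(U, X) = -18 + 3*(X*X + U) = -18 + 3*(X² + U) = -18 + 3*(U + X²) = -18 + (3*U + 3*X²) = -18 + 3*U + 3*X²)
x(j) = 18
M(l, f) = -3 + l (M(l, f) = -2 + (l - 1) = -2 + (-1 + l) = -3 + l)
u(P, J) = 3 (u(P, J) = -3 + 6 = 3)
u(x(4), -8) + s(9, 2) = 3 + (-18 + 3*9 + 3*2²) = 3 + (-18 + 27 + 3*4) = 3 + (-18 + 27 + 12) = 3 + 21 = 24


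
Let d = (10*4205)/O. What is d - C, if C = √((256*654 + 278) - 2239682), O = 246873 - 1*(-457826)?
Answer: 42050/704699 - 18*I*√6395 ≈ 0.059671 - 1439.4*I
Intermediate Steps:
O = 704699 (O = 246873 + 457826 = 704699)
d = 42050/704699 (d = (10*4205)/704699 = 42050*(1/704699) = 42050/704699 ≈ 0.059671)
C = 18*I*√6395 (C = √((167424 + 278) - 2239682) = √(167702 - 2239682) = √(-2071980) = 18*I*√6395 ≈ 1439.4*I)
d - C = 42050/704699 - 18*I*√6395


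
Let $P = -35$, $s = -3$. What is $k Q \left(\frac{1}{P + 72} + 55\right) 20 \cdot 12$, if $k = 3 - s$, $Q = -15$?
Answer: $- \frac{43977600}{37} \approx -1.1886 \cdot 10^{6}$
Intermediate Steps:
$k = 6$ ($k = 3 - -3 = 3 + 3 = 6$)
$k Q \left(\frac{1}{P + 72} + 55\right) 20 \cdot 12 = 6 \left(-15\right) \left(\frac{1}{-35 + 72} + 55\right) 20 \cdot 12 = - 90 \left(\frac{1}{37} + 55\right) 240 = \left(-90\right) \frac{2036}{37} \cdot 240 = \left(- \frac{183240}{37}\right) 240 = - \frac{43977600}{37}$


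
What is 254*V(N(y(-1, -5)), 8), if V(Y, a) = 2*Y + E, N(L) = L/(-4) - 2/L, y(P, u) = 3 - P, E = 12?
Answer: 2286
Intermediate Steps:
N(L) = -2/L - L/4 (N(L) = L*(-1/4) - 2/L = -L/4 - 2/L = -2/L - L/4)
V(Y, a) = 12 + 2*Y (V(Y, a) = 2*Y + 12 = 12 + 2*Y)
254*V(N(y(-1, -5)), 8) = 254*(12 + 2*(-2/(3 - 1*(-1)) - (3 - 1*(-1))/4)) = 254*(12 + 2*(-2/(3 + 1) - (3 + 1)/4)) = 254*(12 + 2*(-2/4 - 1/4*4)) = 254*(12 + 2*(-2*1/4 - 1)) = 254*(12 + 2*(-1/2 - 1)) = 254*(12 + 2*(-3/2)) = 254*(12 - 3) = 254*9 = 2286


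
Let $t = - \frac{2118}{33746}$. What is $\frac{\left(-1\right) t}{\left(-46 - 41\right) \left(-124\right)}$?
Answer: $\frac{353}{60675308} \approx 5.8179 \cdot 10^{-6}$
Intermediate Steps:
$t = - \frac{1059}{16873}$ ($t = \left(-2118\right) \frac{1}{33746} = - \frac{1059}{16873} \approx -0.062763$)
$\frac{\left(-1\right) t}{\left(-46 - 41\right) \left(-124\right)} = \frac{\left(-1\right) \left(- \frac{1059}{16873}\right)}{\left(-46 - 41\right) \left(-124\right)} = \frac{1059}{16873 \left(-46 + \left(-48 + 7\right)\right) \left(-124\right)} = \frac{1059}{16873 \left(-46 - 41\right) \left(-124\right)} = \frac{1059}{16873 \left(\left(-87\right) \left(-124\right)\right)} = \frac{1059}{16873 \cdot 10788} = \frac{1059}{16873} \cdot \frac{1}{10788} = \frac{353}{60675308}$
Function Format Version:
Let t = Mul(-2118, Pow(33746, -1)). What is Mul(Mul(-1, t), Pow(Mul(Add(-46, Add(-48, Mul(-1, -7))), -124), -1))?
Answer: Rational(353, 60675308) ≈ 5.8179e-6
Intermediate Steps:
t = Rational(-1059, 16873) (t = Mul(-2118, Rational(1, 33746)) = Rational(-1059, 16873) ≈ -0.062763)
Mul(Mul(-1, t), Pow(Mul(Add(-46, Add(-48, Mul(-1, -7))), -124), -1)) = Mul(Mul(-1, Rational(-1059, 16873)), Pow(Mul(Add(-46, Add(-48, Mul(-1, -7))), -124), -1)) = Mul(Rational(1059, 16873), Pow(Mul(Add(-46, Add(-48, 7)), -124), -1)) = Mul(Rational(1059, 16873), Pow(Mul(Add(-46, -41), -124), -1)) = Mul(Rational(1059, 16873), Pow(Mul(-87, -124), -1)) = Mul(Rational(1059, 16873), Pow(10788, -1)) = Mul(Rational(1059, 16873), Rational(1, 10788)) = Rational(353, 60675308)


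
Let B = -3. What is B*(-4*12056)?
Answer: 144672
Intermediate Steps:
B*(-4*12056) = -(-12)*12056 = -3*(-48224) = 144672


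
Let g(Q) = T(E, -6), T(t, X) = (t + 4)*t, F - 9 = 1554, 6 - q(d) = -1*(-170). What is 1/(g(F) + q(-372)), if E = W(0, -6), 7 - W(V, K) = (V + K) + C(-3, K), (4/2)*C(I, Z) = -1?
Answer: 4/289 ≈ 0.013841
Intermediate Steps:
C(I, Z) = -1/2 (C(I, Z) = (1/2)*(-1) = -1/2)
q(d) = -164 (q(d) = 6 - (-1)*(-170) = 6 - 1*170 = 6 - 170 = -164)
W(V, K) = 15/2 - K - V (W(V, K) = 7 - ((V + K) - 1/2) = 7 - ((K + V) - 1/2) = 7 - (-1/2 + K + V) = 7 + (1/2 - K - V) = 15/2 - K - V)
F = 1563 (F = 9 + 1554 = 1563)
E = 27/2 (E = 15/2 - 1*(-6) - 1*0 = 15/2 + 6 + 0 = 27/2 ≈ 13.500)
T(t, X) = t*(4 + t) (T(t, X) = (4 + t)*t = t*(4 + t))
g(Q) = 945/4 (g(Q) = 27*(4 + 27/2)/2 = (27/2)*(35/2) = 945/4)
1/(g(F) + q(-372)) = 1/(945/4 - 164) = 1/(289/4) = 4/289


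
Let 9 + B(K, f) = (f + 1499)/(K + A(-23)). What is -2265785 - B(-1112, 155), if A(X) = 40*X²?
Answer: -22712139451/10024 ≈ -2.2658e+6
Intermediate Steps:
B(K, f) = -9 + (1499 + f)/(21160 + K) (B(K, f) = -9 + (f + 1499)/(K + 40*(-23)²) = -9 + (1499 + f)/(K + 40*529) = -9 + (1499 + f)/(K + 21160) = -9 + (1499 + f)/(21160 + K))
-2265785 - B(-1112, 155) = -2265785 - (-188941 + 155 - 9*(-1112))/(21160 - 1112) = -2265785 - (-188941 + 155 + 10008)/20048 = -2265785 - (-178778)/20048 = -2265785 - 1*(-89389/10024) = -2265785 + 89389/10024 = -22712139451/10024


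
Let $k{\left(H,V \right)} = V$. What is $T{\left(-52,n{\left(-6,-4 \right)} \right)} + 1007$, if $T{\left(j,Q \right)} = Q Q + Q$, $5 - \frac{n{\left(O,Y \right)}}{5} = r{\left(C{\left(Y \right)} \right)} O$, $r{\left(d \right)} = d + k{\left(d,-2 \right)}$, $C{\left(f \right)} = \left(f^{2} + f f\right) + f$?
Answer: $649837$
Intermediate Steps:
$C{\left(f \right)} = f + 2 f^{2}$ ($C{\left(f \right)} = \left(f^{2} + f^{2}\right) + f = 2 f^{2} + f = f + 2 f^{2}$)
$r{\left(d \right)} = -2 + d$ ($r{\left(d \right)} = d - 2 = -2 + d$)
$n{\left(O,Y \right)} = 25 - 5 O \left(-2 + Y \left(1 + 2 Y\right)\right)$ ($n{\left(O,Y \right)} = 25 - 5 \left(-2 + Y \left(1 + 2 Y\right)\right) O = 25 - 5 O \left(-2 + Y \left(1 + 2 Y\right)\right)$)
$T{\left(j,Q \right)} = Q + Q^{2}$ ($T{\left(j,Q \right)} = Q^{2} + Q = Q + Q^{2}$)
$T{\left(-52,n{\left(-6,-4 \right)} \right)} + 1007 = \left(25 - - 30 \left(-2 - 4 \left(1 + 2 \left(-4\right)\right)\right)\right) \left(1 - \left(-25 - 30 \left(-2 - 4 \left(1 + 2 \left(-4\right)\right)\right)\right)\right) + 1007 = \left(25 - - 30 \left(-2 - 4 \left(1 - 8\right)\right)\right) \left(1 - \left(-25 - 30 \left(-2 - 4 \left(1 - 8\right)\right)\right)\right) + 1007 = \left(25 - - 30 \left(-2 - -28\right)\right) \left(1 - \left(-25 - 30 \left(-2 - -28\right)\right)\right) + 1007 = \left(25 - - 30 \left(-2 + 28\right)\right) \left(1 - \left(-25 - 30 \left(-2 + 28\right)\right)\right) + 1007 = \left(25 - \left(-30\right) 26\right) \left(1 - \left(-25 - 780\right)\right) + 1007 = \left(25 + 780\right) \left(1 + \left(25 + 780\right)\right) + 1007 = 805 \left(1 + 805\right) + 1007 = 805 \cdot 806 + 1007 = 648830 + 1007 = 649837$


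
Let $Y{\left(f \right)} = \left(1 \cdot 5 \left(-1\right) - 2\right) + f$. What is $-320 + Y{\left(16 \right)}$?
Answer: $-311$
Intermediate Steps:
$Y{\left(f \right)} = -7 + f$ ($Y{\left(f \right)} = \left(5 \left(-1\right) - 2\right) + f = \left(-5 - 2\right) + f = -7 + f$)
$-320 + Y{\left(16 \right)} = -320 + \left(-7 + 16\right) = -320 + 9 = -311$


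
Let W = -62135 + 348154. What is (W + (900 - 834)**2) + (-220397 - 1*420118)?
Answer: -350140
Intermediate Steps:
W = 286019
(W + (900 - 834)**2) + (-220397 - 1*420118) = (286019 + (900 - 834)**2) + (-220397 - 1*420118) = (286019 + 66**2) + (-220397 - 420118) = (286019 + 4356) - 640515 = 290375 - 640515 = -350140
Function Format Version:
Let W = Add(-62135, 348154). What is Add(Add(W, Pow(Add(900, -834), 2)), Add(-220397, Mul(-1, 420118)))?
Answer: -350140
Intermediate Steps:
W = 286019
Add(Add(W, Pow(Add(900, -834), 2)), Add(-220397, Mul(-1, 420118))) = Add(Add(286019, Pow(Add(900, -834), 2)), Add(-220397, Mul(-1, 420118))) = Add(Add(286019, Pow(66, 2)), Add(-220397, -420118)) = Add(Add(286019, 4356), -640515) = Add(290375, -640515) = -350140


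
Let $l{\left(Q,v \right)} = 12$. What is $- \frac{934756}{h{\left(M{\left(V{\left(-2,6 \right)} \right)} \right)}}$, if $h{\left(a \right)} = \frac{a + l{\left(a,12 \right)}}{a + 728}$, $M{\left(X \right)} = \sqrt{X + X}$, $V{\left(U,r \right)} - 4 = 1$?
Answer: $- \frac{4078340428}{67} + \frac{334642648 \sqrt{10}}{67} \approx -4.5076 \cdot 10^{7}$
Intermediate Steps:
$V{\left(U,r \right)} = 5$ ($V{\left(U,r \right)} = 4 + 1 = 5$)
$M{\left(X \right)} = \sqrt{2} \sqrt{X}$ ($M{\left(X \right)} = \sqrt{2 X} = \sqrt{2} \sqrt{X}$)
$h{\left(a \right)} = \frac{12 + a}{728 + a}$ ($h{\left(a \right)} = \frac{a + 12}{a + 728} = \frac{12 + a}{728 + a}$)
$- \frac{934756}{h{\left(M{\left(V{\left(-2,6 \right)} \right)} \right)}} = - \frac{934756}{\frac{1}{728 + \sqrt{2} \sqrt{5}} \left(12 + \sqrt{2} \sqrt{5}\right)} = - \frac{934756}{\frac{1}{728 + \sqrt{10}} \left(12 + \sqrt{10}\right)} = - 934756 \frac{728 + \sqrt{10}}{12 + \sqrt{10}} = - \frac{934756 \left(728 + \sqrt{10}\right)}{12 + \sqrt{10}}$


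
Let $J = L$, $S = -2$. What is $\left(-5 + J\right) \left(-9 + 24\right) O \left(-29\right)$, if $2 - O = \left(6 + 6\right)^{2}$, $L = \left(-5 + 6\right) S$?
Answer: $-432390$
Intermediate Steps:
$L = -2$ ($L = \left(-5 + 6\right) \left(-2\right) = 1 \left(-2\right) = -2$)
$J = -2$
$O = -142$ ($O = 2 - \left(6 + 6\right)^{2} = 2 - 12^{2} = 2 - 144 = -142$)
$\left(-5 + J\right) \left(-9 + 24\right) O \left(-29\right) = \left(-5 - 2\right) \left(-9 + 24\right) \left(-142\right) \left(-29\right) = \left(-7\right) 15 \left(-142\right) \left(-29\right) = \left(-105\right) \left(-142\right) \left(-29\right) = 14910 \left(-29\right) = -432390$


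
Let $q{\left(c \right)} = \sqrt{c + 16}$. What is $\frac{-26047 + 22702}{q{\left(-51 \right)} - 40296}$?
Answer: $\frac{134790120}{1623767651} + \frac{3345 i \sqrt{35}}{1623767651} \approx 0.083011 + 1.2187 \cdot 10^{-5} i$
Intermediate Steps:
$q{\left(c \right)} = \sqrt{16 + c}$
$\frac{-26047 + 22702}{q{\left(-51 \right)} - 40296} = \frac{-26047 + 22702}{\sqrt{16 - 51} - 40296} = - \frac{3345}{\sqrt{-35} - 40296} = - \frac{3345}{i \sqrt{35} - 40296} = - \frac{3345}{-40296 + i \sqrt{35}}$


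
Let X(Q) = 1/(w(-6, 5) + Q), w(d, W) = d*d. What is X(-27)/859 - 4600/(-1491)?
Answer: 11854697/3842307 ≈ 3.0853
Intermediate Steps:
w(d, W) = d²
X(Q) = 1/(36 + Q) (X(Q) = 1/((-6)² + Q) = 1/(36 + Q))
X(-27)/859 - 4600/(-1491) = 1/((36 - 27)*859) - 4600/(-1491) = (1/859)/9 - 4600*(-1/1491) = (⅑)*(1/859) + 4600/1491 = 1/7731 + 4600/1491 = 11854697/3842307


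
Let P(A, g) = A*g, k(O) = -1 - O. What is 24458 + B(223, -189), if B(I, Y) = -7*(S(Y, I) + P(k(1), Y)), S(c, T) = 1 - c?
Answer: 20482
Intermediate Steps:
B(I, Y) = -7 + 21*Y (B(I, Y) = -7*((1 - Y) + (-1 - 1*1)*Y) = -7*((1 - Y) + (-1 - 1)*Y) = -7*((1 - Y) - 2*Y) = -7*(1 - 3*Y) = -7 + 21*Y)
24458 + B(223, -189) = 24458 + (-7 + 21*(-189)) = 24458 + (-7 - 3969) = 24458 - 3976 = 20482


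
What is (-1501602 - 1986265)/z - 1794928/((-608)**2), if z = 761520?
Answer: -546096307/57875520 ≈ -9.4357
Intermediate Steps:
(-1501602 - 1986265)/z - 1794928/((-608)**2) = (-1501602 - 1986265)/761520 - 1794928/((-608)**2) = -3487867*1/761520 - 1794928/369664 = -3487867/761520 - 1794928*1/369664 = -3487867/761520 - 112183/23104 = -546096307/57875520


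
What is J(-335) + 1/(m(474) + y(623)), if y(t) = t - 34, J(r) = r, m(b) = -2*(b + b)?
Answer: -437846/1307 ≈ -335.00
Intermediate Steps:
m(b) = -4*b
y(t) = -34 + t
J(-335) + 1/(m(474) + y(623)) = -335 + 1/(-4*474 + (-34 + 623)) = -335 + 1/(-1896 + 589) = -335 + 1/(-1307) = -335 - 1/1307 = -437846/1307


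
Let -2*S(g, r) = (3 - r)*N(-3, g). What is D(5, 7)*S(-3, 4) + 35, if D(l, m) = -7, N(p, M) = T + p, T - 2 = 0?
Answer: 77/2 ≈ 38.500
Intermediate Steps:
T = 2 (T = 2 + 0 = 2)
N(p, M) = 2 + p
S(g, r) = 3/2 - r/2 (S(g, r) = -(3 - r)*(2 - 3)/2 = -(3 - r)*(-1)/2 = -(-3 + r)/2 = 3/2 - r/2)
D(5, 7)*S(-3, 4) + 35 = -7*(3/2 - ½*4) + 35 = -7*(3/2 - 2) + 35 = -7*(-½) + 35 = 7/2 + 35 = 77/2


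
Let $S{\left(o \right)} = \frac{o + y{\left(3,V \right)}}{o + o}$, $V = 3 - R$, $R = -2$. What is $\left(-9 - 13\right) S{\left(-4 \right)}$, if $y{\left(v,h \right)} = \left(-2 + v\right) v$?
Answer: $- \frac{11}{4} \approx -2.75$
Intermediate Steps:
$V = 5$ ($V = 3 - -2 = 3 + 2 = 5$)
$y{\left(v,h \right)} = v \left(-2 + v\right)$
$S{\left(o \right)} = \frac{3 + o}{2 o}$ ($S{\left(o \right)} = \frac{o + 3 \left(-2 + 3\right)}{o + o} = \frac{o + 3 \cdot 1}{2 o} = \left(o + 3\right) \frac{1}{2 o} = \left(3 + o\right) \frac{1}{2 o} = \frac{3 + o}{2 o}$)
$\left(-9 - 13\right) S{\left(-4 \right)} = \left(-9 - 13\right) \frac{3 - 4}{2 \left(-4\right)} = - 22 \cdot \frac{1}{2} \left(- \frac{1}{4}\right) \left(-1\right) = \left(-22\right) \frac{1}{8} = - \frac{11}{4}$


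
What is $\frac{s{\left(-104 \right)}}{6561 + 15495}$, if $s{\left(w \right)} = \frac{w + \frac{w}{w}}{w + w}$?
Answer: $\frac{103}{4587648} \approx 2.2452 \cdot 10^{-5}$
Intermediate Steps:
$s{\left(w \right)} = \frac{1 + w}{2 w}$ ($s{\left(w \right)} = \frac{w + 1}{2 w} = \left(1 + w\right) \frac{1}{2 w} = \frac{1 + w}{2 w}$)
$\frac{s{\left(-104 \right)}}{6561 + 15495} = \frac{\frac{1}{2} \frac{1}{-104} \left(1 - 104\right)}{6561 + 15495} = \frac{\frac{1}{2} \left(- \frac{1}{104}\right) \left(-103\right)}{22056} = \frac{103}{208} \cdot \frac{1}{22056} = \frac{103}{4587648}$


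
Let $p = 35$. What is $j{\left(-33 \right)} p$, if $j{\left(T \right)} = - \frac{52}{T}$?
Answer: $\frac{1820}{33} \approx 55.151$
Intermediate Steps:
$j{\left(-33 \right)} p = - \frac{52}{-33} \cdot 35 = \left(-52\right) \left(- \frac{1}{33}\right) 35 = \frac{52}{33} \cdot 35 = \frac{1820}{33}$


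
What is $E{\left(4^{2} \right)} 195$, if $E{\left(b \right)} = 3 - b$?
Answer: $-2535$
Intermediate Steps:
$E{\left(4^{2} \right)} 195 = \left(3 - 4^{2}\right) 195 = \left(3 - 16\right) 195 = \left(-13\right) 195 = -2535$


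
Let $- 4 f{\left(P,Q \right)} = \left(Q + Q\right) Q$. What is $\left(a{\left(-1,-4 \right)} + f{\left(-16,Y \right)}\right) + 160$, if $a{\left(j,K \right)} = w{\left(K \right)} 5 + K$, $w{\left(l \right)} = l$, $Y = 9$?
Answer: $\frac{191}{2} \approx 95.5$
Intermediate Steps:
$f{\left(P,Q \right)} = - \frac{Q^{2}}{2}$ ($f{\left(P,Q \right)} = - \frac{\left(Q + Q\right) Q}{4} = - \frac{2 Q Q}{4} = - \frac{2 Q^{2}}{4} = - \frac{Q^{2}}{2}$)
$a{\left(j,K \right)} = 6 K$ ($a{\left(j,K \right)} = K 5 + K = 5 K + K = 6 K$)
$\left(a{\left(-1,-4 \right)} + f{\left(-16,Y \right)}\right) + 160 = \left(6 \left(-4\right) - \frac{9^{2}}{2}\right) + 160 = \left(-24 - \frac{81}{2}\right) + 160 = - \frac{129}{2} + 160 = \frac{191}{2}$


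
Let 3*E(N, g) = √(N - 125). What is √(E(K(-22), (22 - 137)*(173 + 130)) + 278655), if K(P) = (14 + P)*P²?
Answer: √(2507895 + 3*I*√3997)/3 ≈ 527.88 + 0.019961*I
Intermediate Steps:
K(P) = P²*(14 + P)
E(N, g) = √(-125 + N)/3 (E(N, g) = √(N - 125)/3 = √(-125 + N)/3)
√(E(K(-22), (22 - 137)*(173 + 130)) + 278655) = √(√(-125 + (-22)²*(14 - 22))/3 + 278655) = √(√(-125 + 484*(-8))/3 + 278655) = √(√(-125 - 3872)/3 + 278655) = √(√(-3997)/3 + 278655) = √((I*√3997)/3 + 278655) = √(I*√3997/3 + 278655) = √(278655 + I*√3997/3)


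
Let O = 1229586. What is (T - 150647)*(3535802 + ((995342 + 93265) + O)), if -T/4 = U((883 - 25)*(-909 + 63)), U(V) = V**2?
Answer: -12337514363976100285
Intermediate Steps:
T = -2107537413696 (T = -4*(-909 + 63)**2*(883 - 25)**2 = -4*(858*(-846))**2 = -4*(-725868)**2 = -4*526884353424 = -2107537413696)
(T - 150647)*(3535802 + ((995342 + 93265) + O)) = (-2107537413696 - 150647)*(3535802 + ((995342 + 93265) + 1229586)) = -2107537564343*(3535802 + (1088607 + 1229586)) = -2107537564343*(3535802 + 2318193) = -2107537564343*5853995 = -12337514363976100285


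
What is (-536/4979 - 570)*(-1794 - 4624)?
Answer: 18217916588/4979 ≈ 3.6590e+6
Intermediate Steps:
(-536/4979 - 570)*(-1794 - 4624) = (-536*1/4979 - 570)*(-6418) = (-536/4979 - 570)*(-6418) = -2838566/4979*(-6418) = 18217916588/4979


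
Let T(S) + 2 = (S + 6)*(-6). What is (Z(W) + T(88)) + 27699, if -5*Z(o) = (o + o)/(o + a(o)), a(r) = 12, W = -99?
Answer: 3934219/145 ≈ 27133.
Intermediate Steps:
T(S) = -38 - 6*S (T(S) = -2 + (S + 6)*(-6) = -2 + (6 + S)*(-6) = -2 + (-36 - 6*S) = -38 - 6*S)
Z(o) = -2*o/(5*(12 + o)) (Z(o) = -(o + o)/(5*(o + 12)) = -2*o/(5*(12 + o)))
(Z(W) + T(88)) + 27699 = (-2*(-99)/(60 + 5*(-99)) + (-38 - 6*88)) + 27699 = (-2*(-99)/(60 - 495) + (-38 - 528)) + 27699 = (-2*(-99)/(-435) - 566) + 27699 = (-2*(-99)*(-1/435) - 566) + 27699 = (-66/145 - 566) + 27699 = -82136/145 + 27699 = 3934219/145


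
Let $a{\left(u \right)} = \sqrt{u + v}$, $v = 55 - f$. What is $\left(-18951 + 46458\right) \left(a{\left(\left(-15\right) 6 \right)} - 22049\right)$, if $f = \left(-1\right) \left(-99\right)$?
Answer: $-606501843 + 27507 i \sqrt{134} \approx -6.065 \cdot 10^{8} + 3.1842 \cdot 10^{5} i$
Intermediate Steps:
$f = 99$
$v = -44$ ($v = 55 - 99 = -44$)
$a{\left(u \right)} = \sqrt{-44 + u}$ ($a{\left(u \right)} = \sqrt{u - 44} = \sqrt{-44 + u}$)
$\left(-18951 + 46458\right) \left(a{\left(\left(-15\right) 6 \right)} - 22049\right) = \left(-18951 + 46458\right) \left(\sqrt{-44 - 90} - 22049\right) = 27507 \left(\sqrt{-44 - 90} - 22049\right) = 27507 \left(\sqrt{-134} - 22049\right) = 27507 \left(i \sqrt{134} - 22049\right) = 27507 \left(-22049 + i \sqrt{134}\right) = -606501843 + 27507 i \sqrt{134}$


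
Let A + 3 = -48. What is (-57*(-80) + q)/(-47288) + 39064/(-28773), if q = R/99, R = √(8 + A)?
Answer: -10752518/7394661 - I*√43/4681512 ≈ -1.4541 - 1.4007e-6*I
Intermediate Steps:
A = -51 (A = -3 - 48 = -51)
R = I*√43 (R = √(8 - 51) = √(-43) = I*√43 ≈ 6.5574*I)
q = I*√43/99 (q = (I*√43)/99 = (I*√43)*(1/99) = I*√43/99 ≈ 0.066237*I)
(-57*(-80) + q)/(-47288) + 39064/(-28773) = (-57*(-80) + I*√43/99)/(-47288) + 39064/(-28773) = (4560 + I*√43/99)*(-1/47288) + 39064*(-1/28773) = (-570/5911 - I*√43/4681512) - 39064/28773 = -10752518/7394661 - I*√43/4681512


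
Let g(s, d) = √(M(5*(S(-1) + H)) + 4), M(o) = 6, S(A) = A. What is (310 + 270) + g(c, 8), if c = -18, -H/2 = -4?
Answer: 580 + √10 ≈ 583.16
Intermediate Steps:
H = 8 (H = -2*(-4) = 8)
g(s, d) = √10 (g(s, d) = √(6 + 4) = √10)
(310 + 270) + g(c, 8) = (310 + 270) + √10 = 580 + √10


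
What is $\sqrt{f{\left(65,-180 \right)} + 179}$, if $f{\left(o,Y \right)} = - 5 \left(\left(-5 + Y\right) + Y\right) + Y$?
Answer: $4 \sqrt{114} \approx 42.708$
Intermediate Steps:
$f{\left(o,Y \right)} = 25 - 9 Y$ ($f{\left(o,Y \right)} = - 5 \left(-5 + 2 Y\right) + Y = \left(25 - 10 Y\right) + Y = 25 - 9 Y$)
$\sqrt{f{\left(65,-180 \right)} + 179} = \sqrt{\left(25 - -1620\right) + 179} = \sqrt{\left(25 + 1620\right) + 179} = \sqrt{1645 + 179} = \sqrt{1824} = 4 \sqrt{114}$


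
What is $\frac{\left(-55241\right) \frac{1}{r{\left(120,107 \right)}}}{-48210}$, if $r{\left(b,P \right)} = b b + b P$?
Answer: $\frac{55241}{1313240400} \approx 4.2065 \cdot 10^{-5}$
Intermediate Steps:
$r{\left(b,P \right)} = b^{2} + P b$
$\frac{\left(-55241\right) \frac{1}{r{\left(120,107 \right)}}}{-48210} = \frac{\left(-55241\right) \frac{1}{120 \left(107 + 120\right)}}{-48210} = - \frac{55241}{120 \cdot 227} \left(- \frac{1}{48210}\right) = - \frac{55241}{27240} \left(- \frac{1}{48210}\right) = \left(-55241\right) \frac{1}{27240} \left(- \frac{1}{48210}\right) = \left(- \frac{55241}{27240}\right) \left(- \frac{1}{48210}\right) = \frac{55241}{1313240400}$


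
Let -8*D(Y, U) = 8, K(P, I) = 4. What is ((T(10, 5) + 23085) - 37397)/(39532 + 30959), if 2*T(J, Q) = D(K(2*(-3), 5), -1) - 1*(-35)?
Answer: -4765/23497 ≈ -0.20279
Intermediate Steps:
D(Y, U) = -1 (D(Y, U) = -⅛*8 = -1)
T(J, Q) = 17 (T(J, Q) = (-1 - 1*(-35))/2 = (-1 + 35)/2 = (½)*34 = 17)
((T(10, 5) + 23085) - 37397)/(39532 + 30959) = ((17 + 23085) - 37397)/(39532 + 30959) = (23102 - 37397)/70491 = -14295*1/70491 = -4765/23497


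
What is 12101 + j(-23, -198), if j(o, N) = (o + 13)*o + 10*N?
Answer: 10351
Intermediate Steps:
j(o, N) = 10*N + o*(13 + o) (j(o, N) = (13 + o)*o + 10*N = o*(13 + o) + 10*N = 10*N + o*(13 + o))
12101 + j(-23, -198) = 12101 + ((-23)² + 10*(-198) + 13*(-23)) = 12101 + (529 - 1980 - 299) = 12101 - 1750 = 10351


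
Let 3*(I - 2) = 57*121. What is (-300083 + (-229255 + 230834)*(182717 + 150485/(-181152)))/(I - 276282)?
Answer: -52209591173305/49632206112 ≈ -1051.9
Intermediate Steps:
I = 2301 (I = 2 + (57*121)/3 = 2 + (⅓)*6897 = 2 + 2299 = 2301)
(-300083 + (-229255 + 230834)*(182717 + 150485/(-181152)))/(I - 276282) = (-300083 + (-229255 + 230834)*(182717 + 150485/(-181152)))/(2301 - 276282) = (-300083 + 1579*(182717 + 150485*(-1/181152)))/(-273981) = (-300083 + 1579*(182717 - 150485/181152))*(-1/273981) = (-300083 + 1579*(33099399499/181152))*(-1/273981) = (-300083 + 52263951808921/181152)*(-1/273981) = (52209591173305/181152)*(-1/273981) = -52209591173305/49632206112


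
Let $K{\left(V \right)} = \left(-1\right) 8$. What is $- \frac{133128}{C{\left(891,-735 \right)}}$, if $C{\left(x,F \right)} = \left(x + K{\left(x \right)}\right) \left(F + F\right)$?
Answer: $\frac{22188}{216335} \approx 0.10256$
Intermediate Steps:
$K{\left(V \right)} = -8$
$C{\left(x,F \right)} = 2 F \left(-8 + x\right)$ ($C{\left(x,F \right)} = \left(x - 8\right) \left(F + F\right) = \left(-8 + x\right) 2 F = 2 F \left(-8 + x\right)$)
$- \frac{133128}{C{\left(891,-735 \right)}} = - \frac{133128}{2 \left(-735\right) \left(-8 + 891\right)} = - \frac{133128}{2 \left(-735\right) 883} = - \frac{133128}{-1298010} = \left(-133128\right) \left(- \frac{1}{1298010}\right) = \frac{22188}{216335}$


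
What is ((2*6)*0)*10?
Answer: 0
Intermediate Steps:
((2*6)*0)*10 = (12*0)*10 = 0*10 = 0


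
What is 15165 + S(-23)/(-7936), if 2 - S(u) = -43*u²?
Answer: 120326691/7936 ≈ 15162.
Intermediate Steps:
S(u) = 2 + 43*u² (S(u) = 2 - (-43)*u² = 2 + 43*u²)
15165 + S(-23)/(-7936) = 15165 + (2 + 43*(-23)²)/(-7936) = 15165 + (2 + 43*529)*(-1/7936) = 15165 + (2 + 22747)*(-1/7936) = 15165 + 22749*(-1/7936) = 15165 - 22749/7936 = 120326691/7936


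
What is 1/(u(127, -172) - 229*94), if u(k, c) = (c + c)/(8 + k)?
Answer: -135/2906354 ≈ -4.6450e-5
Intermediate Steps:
u(k, c) = 2*c/(8 + k) (u(k, c) = (2*c)/(8 + k) = 2*c/(8 + k))
1/(u(127, -172) - 229*94) = 1/(2*(-172)/(8 + 127) - 229*94) = 1/(2*(-172)/135 - 21526) = 1/(2*(-172)*(1/135) - 21526) = 1/(-344/135 - 21526) = 1/(-2906354/135) = -135/2906354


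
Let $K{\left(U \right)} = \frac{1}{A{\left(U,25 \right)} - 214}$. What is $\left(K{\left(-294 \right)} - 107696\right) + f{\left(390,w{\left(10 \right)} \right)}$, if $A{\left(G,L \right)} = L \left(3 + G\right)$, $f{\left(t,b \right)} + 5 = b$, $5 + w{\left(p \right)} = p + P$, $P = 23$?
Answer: $- \frac{806363098}{7489} \approx -1.0767 \cdot 10^{5}$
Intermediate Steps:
$w{\left(p \right)} = 18 + p$ ($w{\left(p \right)} = -5 + \left(p + 23\right) = -5 + \left(23 + p\right) = 18 + p$)
$f{\left(t,b \right)} = -5 + b$
$K{\left(U \right)} = \frac{1}{-139 + 25 U}$ ($K{\left(U \right)} = \frac{1}{25 \left(3 + U\right) - 214} = \frac{1}{\left(75 + 25 U\right) - 214} = \frac{1}{-139 + 25 U}$)
$\left(K{\left(-294 \right)} - 107696\right) + f{\left(390,w{\left(10 \right)} \right)} = \left(\frac{1}{-139 + 25 \left(-294\right)} - 107696\right) + \left(-5 + \left(18 + 10\right)\right) = \left(\frac{1}{-139 - 7350} - 107696\right) + \left(-5 + 28\right) = \left(\frac{1}{-7489} - 107696\right) + 23 = \left(- \frac{1}{7489} - 107696\right) + 23 = - \frac{806535345}{7489} + 23 = - \frac{806363098}{7489}$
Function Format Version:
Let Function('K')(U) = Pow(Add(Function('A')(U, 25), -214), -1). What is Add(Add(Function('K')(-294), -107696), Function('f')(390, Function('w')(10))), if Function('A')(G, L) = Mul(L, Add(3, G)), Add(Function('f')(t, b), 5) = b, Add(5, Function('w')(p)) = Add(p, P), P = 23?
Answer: Rational(-806363098, 7489) ≈ -1.0767e+5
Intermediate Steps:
Function('w')(p) = Add(18, p) (Function('w')(p) = Add(-5, Add(p, 23)) = Add(-5, Add(23, p)) = Add(18, p))
Function('f')(t, b) = Add(-5, b)
Function('K')(U) = Pow(Add(-139, Mul(25, U)), -1) (Function('K')(U) = Pow(Add(Mul(25, Add(3, U)), -214), -1) = Pow(Add(Add(75, Mul(25, U)), -214), -1) = Pow(Add(-139, Mul(25, U)), -1))
Add(Add(Function('K')(-294), -107696), Function('f')(390, Function('w')(10))) = Add(Add(Pow(Add(-139, Mul(25, -294)), -1), -107696), Add(-5, Add(18, 10))) = Add(Add(Pow(Add(-139, -7350), -1), -107696), Add(-5, 28)) = Add(Add(Pow(-7489, -1), -107696), 23) = Add(Add(Rational(-1, 7489), -107696), 23) = Add(Rational(-806535345, 7489), 23) = Rational(-806363098, 7489)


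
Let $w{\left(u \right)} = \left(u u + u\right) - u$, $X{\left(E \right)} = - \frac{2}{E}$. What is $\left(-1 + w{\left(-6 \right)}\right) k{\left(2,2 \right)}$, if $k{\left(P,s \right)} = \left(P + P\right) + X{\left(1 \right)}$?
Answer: $70$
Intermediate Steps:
$k{\left(P,s \right)} = -2 + 2 P$ ($k{\left(P,s \right)} = \left(P + P\right) - \frac{2}{1} = 2 P - 2 = -2 + 2 P$)
$w{\left(u \right)} = u^{2}$ ($w{\left(u \right)} = \left(u^{2} + u\right) - u = \left(u + u^{2}\right) - u = u^{2}$)
$\left(-1 + w{\left(-6 \right)}\right) k{\left(2,2 \right)} = \left(-1 + \left(-6\right)^{2}\right) \left(-2 + 2 \cdot 2\right) = \left(-1 + 36\right) \left(-2 + 4\right) = 35 \cdot 2 = 70$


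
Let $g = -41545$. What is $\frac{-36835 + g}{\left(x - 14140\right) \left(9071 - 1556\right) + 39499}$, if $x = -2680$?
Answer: $\frac{78380}{126362801} \approx 0.00062028$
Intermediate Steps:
$\frac{-36835 + g}{\left(x - 14140\right) \left(9071 - 1556\right) + 39499} = \frac{-36835 - 41545}{\left(-2680 - 14140\right) \left(9071 - 1556\right) + 39499} = - \frac{78380}{\left(-16820\right) 7515 + 39499} = - \frac{78380}{-126402300 + 39499} = - \frac{78380}{-126362801} = \left(-78380\right) \left(- \frac{1}{126362801}\right) = \frac{78380}{126362801}$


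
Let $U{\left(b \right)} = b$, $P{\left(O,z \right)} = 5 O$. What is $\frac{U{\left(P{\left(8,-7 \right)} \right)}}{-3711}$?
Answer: $- \frac{40}{3711} \approx -0.010779$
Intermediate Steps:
$\frac{U{\left(P{\left(8,-7 \right)} \right)}}{-3711} = \frac{5 \cdot 8}{-3711} = 40 \left(- \frac{1}{3711}\right) = - \frac{40}{3711}$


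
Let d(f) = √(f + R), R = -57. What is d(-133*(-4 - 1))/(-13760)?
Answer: -√38/3440 ≈ -0.0017920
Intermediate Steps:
d(f) = √(-57 + f) (d(f) = √(f - 57) = √(-57 + f))
d(-133*(-4 - 1))/(-13760) = √(-57 - 133*(-4 - 1))/(-13760) = √(-57 - 133*(-5))*(-1/13760) = √(-57 + 665)*(-1/13760) = √608*(-1/13760) = (4*√38)*(-1/13760) = -√38/3440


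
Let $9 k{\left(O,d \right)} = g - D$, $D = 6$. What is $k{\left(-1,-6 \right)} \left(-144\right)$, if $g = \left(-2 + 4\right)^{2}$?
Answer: $32$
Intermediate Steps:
$g = 4$ ($g = 2^{2} = 4$)
$k{\left(O,d \right)} = - \frac{2}{9}$ ($k{\left(O,d \right)} = \frac{4 - 6}{9} = \frac{1}{9} \left(-2\right) = - \frac{2}{9}$)
$k{\left(-1,-6 \right)} \left(-144\right) = \left(- \frac{2}{9}\right) \left(-144\right) = 32$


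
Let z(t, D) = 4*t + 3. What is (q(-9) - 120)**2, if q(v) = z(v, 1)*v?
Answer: 31329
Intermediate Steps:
z(t, D) = 3 + 4*t
q(v) = v*(3 + 4*v) (q(v) = (3 + 4*v)*v = v*(3 + 4*v))
(q(-9) - 120)**2 = (-9*(3 + 4*(-9)) - 120)**2 = (-9*(3 - 36) - 120)**2 = (-9*(-33) - 120)**2 = (297 - 120)**2 = 177**2 = 31329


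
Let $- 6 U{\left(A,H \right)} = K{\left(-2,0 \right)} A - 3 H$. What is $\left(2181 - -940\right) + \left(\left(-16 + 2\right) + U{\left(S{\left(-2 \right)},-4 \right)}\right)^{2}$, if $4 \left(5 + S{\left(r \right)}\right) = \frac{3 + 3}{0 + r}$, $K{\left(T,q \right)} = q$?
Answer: $3377$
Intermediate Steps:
$S{\left(r \right)} = -5 + \frac{3}{2 r}$ ($S{\left(r \right)} = -5 + \frac{\left(3 + 3\right) \frac{1}{0 + r}}{4} = -5 + \frac{6 \frac{1}{r}}{4} = -5 + \frac{3}{2 r}$)
$U{\left(A,H \right)} = \frac{H}{2}$ ($U{\left(A,H \right)} = - \frac{0 A - 3 H}{6} = - \frac{0 - 3 H}{6} = - \frac{\left(-3\right) H}{6} = \frac{H}{2}$)
$\left(2181 - -940\right) + \left(\left(-16 + 2\right) + U{\left(S{\left(-2 \right)},-4 \right)}\right)^{2} = \left(2181 - -940\right) + \left(\left(-16 + 2\right) + \frac{1}{2} \left(-4\right)\right)^{2} = \left(2181 + 940\right) + \left(-14 - 2\right)^{2} = 3121 + \left(-16\right)^{2} = 3121 + 256 = 3377$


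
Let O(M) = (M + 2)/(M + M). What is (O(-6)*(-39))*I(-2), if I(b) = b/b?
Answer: -13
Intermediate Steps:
I(b) = 1
O(M) = (2 + M)/(2*M) (O(M) = (2 + M)/((2*M)) = (2 + M)*(1/(2*M)) = (2 + M)/(2*M))
(O(-6)*(-39))*I(-2) = (((1/2)*(2 - 6)/(-6))*(-39))*1 = (((1/2)*(-1/6)*(-4))*(-39))*1 = ((1/3)*(-39))*1 = -13*1 = -13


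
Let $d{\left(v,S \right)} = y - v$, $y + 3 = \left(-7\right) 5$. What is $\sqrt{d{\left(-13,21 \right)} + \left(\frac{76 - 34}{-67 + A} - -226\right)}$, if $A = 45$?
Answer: $\frac{\sqrt{24090}}{11} \approx 14.11$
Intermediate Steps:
$y = -38$ ($y = -3 - 35 = -38$)
$d{\left(v,S \right)} = -38 - v$
$\sqrt{d{\left(-13,21 \right)} + \left(\frac{76 - 34}{-67 + A} - -226\right)} = \sqrt{\left(-38 - -13\right) + \left(\frac{76 - 34}{-67 + 45} - -226\right)} = \sqrt{\left(-38 + 13\right) + \left(\frac{42}{-22} + 226\right)} = \sqrt{-25 + \left(42 \left(- \frac{1}{22}\right) + 226\right)} = \sqrt{-25 + \left(- \frac{21}{11} + 226\right)} = \sqrt{-25 + \frac{2465}{11}} = \sqrt{\frac{2190}{11}} = \frac{\sqrt{24090}}{11}$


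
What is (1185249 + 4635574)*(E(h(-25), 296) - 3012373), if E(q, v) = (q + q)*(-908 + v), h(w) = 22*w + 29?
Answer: -13822527932587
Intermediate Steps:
h(w) = 29 + 22*w
E(q, v) = 2*q*(-908 + v) (E(q, v) = (2*q)*(-908 + v) = 2*q*(-908 + v))
(1185249 + 4635574)*(E(h(-25), 296) - 3012373) = (1185249 + 4635574)*(2*(29 + 22*(-25))*(-908 + 296) - 3012373) = 5820823*(2*(29 - 550)*(-612) - 3012373) = 5820823*(2*(-521)*(-612) - 3012373) = 5820823*(637704 - 3012373) = 5820823*(-2374669) = -13822527932587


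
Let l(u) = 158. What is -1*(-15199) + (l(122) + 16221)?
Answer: 31578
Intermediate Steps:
-1*(-15199) + (l(122) + 16221) = -1*(-15199) + (158 + 16221) = 15199 + 16379 = 31578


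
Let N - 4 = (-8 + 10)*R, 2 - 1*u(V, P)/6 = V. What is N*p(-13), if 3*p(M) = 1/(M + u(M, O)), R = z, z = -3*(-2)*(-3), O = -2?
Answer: -32/231 ≈ -0.13853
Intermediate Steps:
u(V, P) = 12 - 6*V
z = -18 (z = 6*(-3) = -18)
R = -18
N = -32 (N = 4 + (-8 + 10)*(-18) = 4 + 2*(-18) = 4 - 36 = -32)
p(M) = 1/(3*(12 - 5*M)) (p(M) = 1/(3*(M + (12 - 6*M))) = 1/(3*(12 - 5*M)))
N*p(-13) = -(-32)/(-36 + 15*(-13)) = -(-32)/(-36 - 195) = -(-32)/(-231) = -(-32)*(-1)/231 = -32*1/231 = -32/231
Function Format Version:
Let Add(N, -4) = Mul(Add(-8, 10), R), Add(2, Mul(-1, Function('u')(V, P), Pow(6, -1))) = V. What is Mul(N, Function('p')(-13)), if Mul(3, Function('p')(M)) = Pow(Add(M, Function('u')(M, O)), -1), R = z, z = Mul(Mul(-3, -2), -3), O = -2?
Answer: Rational(-32, 231) ≈ -0.13853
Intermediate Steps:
Function('u')(V, P) = Add(12, Mul(-6, V))
z = -18 (z = Mul(6, -3) = -18)
R = -18
N = -32 (N = Add(4, Mul(Add(-8, 10), -18)) = Add(4, Mul(2, -18)) = Add(4, -36) = -32)
Function('p')(M) = Mul(Rational(1, 3), Pow(Add(12, Mul(-5, M)), -1)) (Function('p')(M) = Mul(Rational(1, 3), Pow(Add(M, Add(12, Mul(-6, M))), -1)) = Mul(Rational(1, 3), Pow(Add(12, Mul(-5, M)), -1)))
Mul(N, Function('p')(-13)) = Mul(-32, Mul(-1, Pow(Add(-36, Mul(15, -13)), -1))) = Mul(-32, Mul(-1, Pow(Add(-36, -195), -1))) = Mul(-32, Mul(-1, Pow(-231, -1))) = Mul(-32, Mul(-1, Rational(-1, 231))) = Mul(-32, Rational(1, 231)) = Rational(-32, 231)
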